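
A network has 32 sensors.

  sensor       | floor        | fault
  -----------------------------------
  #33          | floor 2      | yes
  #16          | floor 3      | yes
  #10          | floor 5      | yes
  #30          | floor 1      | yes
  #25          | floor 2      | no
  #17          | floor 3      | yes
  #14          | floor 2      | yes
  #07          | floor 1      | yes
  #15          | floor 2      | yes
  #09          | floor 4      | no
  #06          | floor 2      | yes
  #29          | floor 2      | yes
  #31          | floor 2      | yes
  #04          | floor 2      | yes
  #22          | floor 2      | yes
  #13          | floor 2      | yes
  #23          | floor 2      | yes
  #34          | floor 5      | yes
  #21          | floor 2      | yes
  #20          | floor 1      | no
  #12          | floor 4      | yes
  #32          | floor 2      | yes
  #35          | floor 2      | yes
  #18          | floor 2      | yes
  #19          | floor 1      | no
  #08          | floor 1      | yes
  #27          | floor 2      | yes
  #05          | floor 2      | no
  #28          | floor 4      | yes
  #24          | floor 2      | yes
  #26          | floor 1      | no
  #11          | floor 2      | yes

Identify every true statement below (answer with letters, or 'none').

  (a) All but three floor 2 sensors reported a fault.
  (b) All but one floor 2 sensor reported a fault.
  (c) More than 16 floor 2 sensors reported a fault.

|A| = 19, |A ∩ B| = 17, |A ∖ B| = 2.
(a) |A ∖ B| = 3: fails.
(b) |A ∖ B| = 1: fails.
(c) |A ∩ B| > 16: holds.

(c)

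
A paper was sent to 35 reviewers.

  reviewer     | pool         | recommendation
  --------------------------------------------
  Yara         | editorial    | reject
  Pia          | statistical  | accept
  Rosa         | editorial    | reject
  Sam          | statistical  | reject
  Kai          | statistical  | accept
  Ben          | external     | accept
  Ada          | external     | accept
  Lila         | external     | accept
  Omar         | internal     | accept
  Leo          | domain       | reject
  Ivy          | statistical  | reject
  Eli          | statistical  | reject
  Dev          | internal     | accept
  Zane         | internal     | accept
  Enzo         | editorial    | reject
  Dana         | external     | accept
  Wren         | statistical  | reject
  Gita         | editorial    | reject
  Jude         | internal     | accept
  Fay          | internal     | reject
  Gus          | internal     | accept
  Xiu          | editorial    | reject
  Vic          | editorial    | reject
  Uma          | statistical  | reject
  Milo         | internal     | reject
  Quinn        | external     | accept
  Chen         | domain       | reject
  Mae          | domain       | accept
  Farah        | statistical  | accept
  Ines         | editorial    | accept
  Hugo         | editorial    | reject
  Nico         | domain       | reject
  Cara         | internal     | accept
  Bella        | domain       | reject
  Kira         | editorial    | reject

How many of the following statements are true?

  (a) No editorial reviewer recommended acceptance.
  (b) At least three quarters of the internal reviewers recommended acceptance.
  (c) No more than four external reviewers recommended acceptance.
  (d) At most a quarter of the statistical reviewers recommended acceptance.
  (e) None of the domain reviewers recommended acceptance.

1

(a) editorial: |A| = 9, |A ∩ B| = 1; needs A ∩ B = ∅ (|A ∩ B| = 0) — false.
(b) internal: |A| = 8, |A ∩ B| = 6; needs |A ∩ B| / |A| ≥ 3/4 — true.
(c) external: |A| = 5, |A ∩ B| = 5; needs |A ∩ B| ≤ 4 — false.
(d) statistical: |A| = 8, |A ∩ B| = 3; needs |A ∩ B| / |A| ≤ 1/4 — false.
(e) domain: |A| = 5, |A ∩ B| = 1; needs A ∩ B = ∅ (|A ∩ B| = 0) — false.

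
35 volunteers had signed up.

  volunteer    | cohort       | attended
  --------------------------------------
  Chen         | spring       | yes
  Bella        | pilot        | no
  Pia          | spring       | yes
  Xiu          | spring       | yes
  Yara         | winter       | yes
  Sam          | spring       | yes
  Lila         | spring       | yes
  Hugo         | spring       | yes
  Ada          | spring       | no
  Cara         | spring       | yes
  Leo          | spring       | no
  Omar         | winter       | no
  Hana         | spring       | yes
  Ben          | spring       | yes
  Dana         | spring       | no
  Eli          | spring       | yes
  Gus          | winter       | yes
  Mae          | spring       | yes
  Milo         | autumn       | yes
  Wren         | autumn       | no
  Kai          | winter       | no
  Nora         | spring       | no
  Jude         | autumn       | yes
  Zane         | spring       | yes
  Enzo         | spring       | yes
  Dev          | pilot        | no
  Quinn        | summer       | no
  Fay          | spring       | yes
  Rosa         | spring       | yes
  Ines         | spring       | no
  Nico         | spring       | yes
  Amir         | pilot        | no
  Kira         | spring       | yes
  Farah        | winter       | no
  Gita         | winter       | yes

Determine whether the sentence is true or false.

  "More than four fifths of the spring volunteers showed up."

'More than four fifths of the spring volunteers showed up' holds iff |A ∩ B| / |A| > 4/5.
|A| = 22, |A ∩ B| = 17, |A ∖ B| = 5.
|A ∩ B|/|A| = 17/22, so the statement is false.

False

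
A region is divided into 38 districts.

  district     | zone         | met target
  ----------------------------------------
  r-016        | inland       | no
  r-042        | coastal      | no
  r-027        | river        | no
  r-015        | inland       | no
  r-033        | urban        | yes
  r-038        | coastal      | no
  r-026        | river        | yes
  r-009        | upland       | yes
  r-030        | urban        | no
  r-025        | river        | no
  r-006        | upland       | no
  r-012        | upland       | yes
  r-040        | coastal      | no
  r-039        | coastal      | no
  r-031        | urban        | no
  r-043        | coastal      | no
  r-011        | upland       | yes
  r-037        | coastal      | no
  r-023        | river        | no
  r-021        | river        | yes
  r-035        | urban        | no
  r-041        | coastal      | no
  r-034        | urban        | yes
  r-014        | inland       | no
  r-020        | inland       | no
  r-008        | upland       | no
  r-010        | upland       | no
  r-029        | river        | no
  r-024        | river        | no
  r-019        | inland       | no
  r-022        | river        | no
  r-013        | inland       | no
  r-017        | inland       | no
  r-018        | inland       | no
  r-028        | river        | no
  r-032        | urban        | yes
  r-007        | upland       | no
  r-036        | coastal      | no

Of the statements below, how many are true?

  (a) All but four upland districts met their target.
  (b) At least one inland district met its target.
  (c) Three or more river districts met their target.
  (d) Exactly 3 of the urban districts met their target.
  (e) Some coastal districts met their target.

2

(a) upland: |A| = 7, |A ∩ B| = 3; needs |A ∖ B| = 4 — true.
(b) inland: |A| = 8, |A ∩ B| = 0; needs A ∩ B ≠ ∅ (|A ∩ B| ≥ 1) — false.
(c) river: |A| = 9, |A ∩ B| = 2; needs |A ∩ B| ≥ 3 — false.
(d) urban: |A| = 6, |A ∩ B| = 3; needs |A ∩ B| = 3 — true.
(e) coastal: |A| = 8, |A ∩ B| = 0; needs A ∩ B ≠ ∅ (|A ∩ B| ≥ 1) — false.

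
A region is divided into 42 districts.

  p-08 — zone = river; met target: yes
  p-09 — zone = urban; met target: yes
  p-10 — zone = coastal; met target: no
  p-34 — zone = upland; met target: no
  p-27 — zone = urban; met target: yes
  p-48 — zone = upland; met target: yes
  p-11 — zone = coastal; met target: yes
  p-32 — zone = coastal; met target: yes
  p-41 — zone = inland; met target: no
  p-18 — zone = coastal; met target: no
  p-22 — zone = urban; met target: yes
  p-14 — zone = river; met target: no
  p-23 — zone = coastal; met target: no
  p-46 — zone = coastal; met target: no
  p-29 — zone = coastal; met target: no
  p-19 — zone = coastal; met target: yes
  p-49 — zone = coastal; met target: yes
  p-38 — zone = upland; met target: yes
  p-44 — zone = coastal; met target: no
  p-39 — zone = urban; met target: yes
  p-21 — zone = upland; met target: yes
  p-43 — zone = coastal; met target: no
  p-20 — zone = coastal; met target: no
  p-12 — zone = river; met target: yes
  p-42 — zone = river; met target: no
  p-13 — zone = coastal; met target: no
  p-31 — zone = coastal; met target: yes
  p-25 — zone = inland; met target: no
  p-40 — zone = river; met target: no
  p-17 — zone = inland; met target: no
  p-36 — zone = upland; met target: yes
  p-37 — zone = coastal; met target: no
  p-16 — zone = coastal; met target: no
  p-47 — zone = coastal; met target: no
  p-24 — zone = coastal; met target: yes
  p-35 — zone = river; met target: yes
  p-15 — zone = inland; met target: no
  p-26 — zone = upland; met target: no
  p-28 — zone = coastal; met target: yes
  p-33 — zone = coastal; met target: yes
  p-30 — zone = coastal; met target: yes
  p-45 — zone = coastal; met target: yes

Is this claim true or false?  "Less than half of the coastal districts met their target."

True

'Less than half of the coastal districts met their target' holds iff |A ∩ B| < |A ∖ B|.
|A| = 22, |A ∩ B| = 10, |A ∖ B| = 12.
10 < 12, so the statement is true.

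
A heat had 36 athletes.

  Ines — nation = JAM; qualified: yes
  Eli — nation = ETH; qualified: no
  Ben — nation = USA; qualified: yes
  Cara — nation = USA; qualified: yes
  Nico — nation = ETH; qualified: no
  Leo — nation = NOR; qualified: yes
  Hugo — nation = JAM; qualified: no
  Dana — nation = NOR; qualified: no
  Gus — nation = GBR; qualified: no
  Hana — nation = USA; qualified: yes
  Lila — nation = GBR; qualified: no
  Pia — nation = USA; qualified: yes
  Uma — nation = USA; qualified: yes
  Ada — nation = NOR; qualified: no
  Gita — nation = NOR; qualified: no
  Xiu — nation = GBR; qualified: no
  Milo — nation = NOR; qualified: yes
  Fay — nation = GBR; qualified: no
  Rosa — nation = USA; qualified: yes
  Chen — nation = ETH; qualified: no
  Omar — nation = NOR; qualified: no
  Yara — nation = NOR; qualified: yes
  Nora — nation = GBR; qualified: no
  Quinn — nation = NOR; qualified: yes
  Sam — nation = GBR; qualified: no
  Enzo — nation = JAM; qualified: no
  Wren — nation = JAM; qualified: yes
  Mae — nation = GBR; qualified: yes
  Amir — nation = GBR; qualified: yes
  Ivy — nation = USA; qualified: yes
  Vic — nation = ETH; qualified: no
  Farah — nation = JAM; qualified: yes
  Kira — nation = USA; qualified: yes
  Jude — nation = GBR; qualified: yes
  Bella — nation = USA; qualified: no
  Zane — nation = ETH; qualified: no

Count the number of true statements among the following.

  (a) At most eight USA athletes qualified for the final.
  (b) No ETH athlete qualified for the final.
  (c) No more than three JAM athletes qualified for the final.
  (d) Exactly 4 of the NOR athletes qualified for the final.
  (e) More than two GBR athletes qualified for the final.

(a) USA: |A| = 9, |A ∩ B| = 8; needs |A ∩ B| ≤ 8 — true.
(b) ETH: |A| = 5, |A ∩ B| = 0; needs A ∩ B = ∅ (|A ∩ B| = 0) — true.
(c) JAM: |A| = 5, |A ∩ B| = 3; needs |A ∩ B| ≤ 3 — true.
(d) NOR: |A| = 8, |A ∩ B| = 4; needs |A ∩ B| = 4 — true.
(e) GBR: |A| = 9, |A ∩ B| = 3; needs |A ∩ B| > 2 — true.

5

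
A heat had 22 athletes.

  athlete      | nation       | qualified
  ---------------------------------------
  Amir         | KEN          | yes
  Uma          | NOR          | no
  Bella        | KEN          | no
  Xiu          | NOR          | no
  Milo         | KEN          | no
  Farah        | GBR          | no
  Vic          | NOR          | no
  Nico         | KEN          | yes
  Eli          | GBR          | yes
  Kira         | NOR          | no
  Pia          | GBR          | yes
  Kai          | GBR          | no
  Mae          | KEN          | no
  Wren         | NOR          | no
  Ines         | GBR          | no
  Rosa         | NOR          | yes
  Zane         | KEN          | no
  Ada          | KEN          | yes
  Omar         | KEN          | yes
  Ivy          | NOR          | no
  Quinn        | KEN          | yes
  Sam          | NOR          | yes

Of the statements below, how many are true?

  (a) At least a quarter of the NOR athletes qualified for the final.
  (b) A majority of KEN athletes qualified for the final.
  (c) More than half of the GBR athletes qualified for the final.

2

(a) NOR: |A| = 8, |A ∩ B| = 2; needs |A ∩ B| / |A| ≥ 1/4 — true.
(b) KEN: |A| = 9, |A ∩ B| = 5; needs |A ∩ B| > |A ∖ B| — true.
(c) GBR: |A| = 5, |A ∩ B| = 2; needs |A ∩ B| > |A ∖ B| — false.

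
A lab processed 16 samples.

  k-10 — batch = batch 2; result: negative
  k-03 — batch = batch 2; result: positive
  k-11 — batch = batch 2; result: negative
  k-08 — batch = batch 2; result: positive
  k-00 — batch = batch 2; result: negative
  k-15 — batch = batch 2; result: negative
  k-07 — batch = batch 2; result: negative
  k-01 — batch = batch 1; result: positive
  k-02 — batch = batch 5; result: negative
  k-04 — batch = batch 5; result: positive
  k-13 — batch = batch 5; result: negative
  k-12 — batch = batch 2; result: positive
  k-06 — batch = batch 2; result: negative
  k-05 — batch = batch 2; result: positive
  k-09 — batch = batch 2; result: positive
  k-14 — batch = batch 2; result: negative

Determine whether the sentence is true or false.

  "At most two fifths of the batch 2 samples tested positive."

False

'At most two fifths of the batch 2 samples tested positive' holds iff |A ∩ B| / |A| ≤ 2/5.
A (the restrictor) = {k-10, k-03, k-11, k-08, k-00, k-15, k-07, k-12, k-06, k-05, k-09, k-14}, |A| = 12.
A ∩ B = {k-03, k-08, k-12, k-05, k-09}, so |A ∩ B| = 5.
A ∖ B = {k-10, k-11, k-00, k-15, k-07, k-06, k-14}, so |A ∖ B| = 7.
|A ∩ B|/|A| = 5/12, so the statement is false.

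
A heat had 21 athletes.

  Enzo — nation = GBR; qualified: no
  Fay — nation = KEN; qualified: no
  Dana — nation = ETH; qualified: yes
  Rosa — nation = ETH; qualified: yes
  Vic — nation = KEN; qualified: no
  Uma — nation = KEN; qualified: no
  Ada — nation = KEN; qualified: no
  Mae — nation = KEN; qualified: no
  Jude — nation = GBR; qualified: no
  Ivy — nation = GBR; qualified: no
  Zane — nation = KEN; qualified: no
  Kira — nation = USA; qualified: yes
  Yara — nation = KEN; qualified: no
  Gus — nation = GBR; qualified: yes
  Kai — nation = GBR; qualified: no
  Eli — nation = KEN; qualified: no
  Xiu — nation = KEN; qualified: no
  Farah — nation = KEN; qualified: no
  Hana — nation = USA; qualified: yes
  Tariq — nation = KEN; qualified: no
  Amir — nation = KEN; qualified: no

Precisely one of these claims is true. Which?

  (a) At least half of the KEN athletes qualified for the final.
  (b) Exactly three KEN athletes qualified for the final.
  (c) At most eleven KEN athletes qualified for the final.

(c)

|A| = 12, |A ∩ B| = 0, |A ∖ B| = 12.
(a) requires |A ∩ B| ≥ |A ∖ B|: false.
(b) requires |A ∩ B| = 3: false.
(c) requires |A ∩ B| ≤ 11: true.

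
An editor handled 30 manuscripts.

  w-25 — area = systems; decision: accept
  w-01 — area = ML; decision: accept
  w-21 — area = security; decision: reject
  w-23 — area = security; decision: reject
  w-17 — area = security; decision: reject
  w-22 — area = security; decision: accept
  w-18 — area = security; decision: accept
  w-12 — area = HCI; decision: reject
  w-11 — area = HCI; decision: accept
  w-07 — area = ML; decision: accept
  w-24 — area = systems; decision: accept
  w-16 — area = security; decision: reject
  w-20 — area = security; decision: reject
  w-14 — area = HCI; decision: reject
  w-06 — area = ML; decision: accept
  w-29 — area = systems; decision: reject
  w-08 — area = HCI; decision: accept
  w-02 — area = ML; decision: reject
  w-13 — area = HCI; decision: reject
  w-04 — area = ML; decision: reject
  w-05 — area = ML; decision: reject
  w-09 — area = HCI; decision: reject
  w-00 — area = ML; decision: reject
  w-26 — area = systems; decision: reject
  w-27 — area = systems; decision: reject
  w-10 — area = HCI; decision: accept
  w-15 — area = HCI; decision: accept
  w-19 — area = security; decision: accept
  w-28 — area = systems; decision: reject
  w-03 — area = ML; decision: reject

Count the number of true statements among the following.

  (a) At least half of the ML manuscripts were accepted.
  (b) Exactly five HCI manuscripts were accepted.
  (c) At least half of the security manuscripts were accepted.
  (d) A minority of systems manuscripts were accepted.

(a) ML: |A| = 8, |A ∩ B| = 3; needs |A ∩ B| ≥ |A ∖ B| — false.
(b) HCI: |A| = 8, |A ∩ B| = 4; needs |A ∩ B| = 5 — false.
(c) security: |A| = 8, |A ∩ B| = 3; needs |A ∩ B| ≥ |A ∖ B| — false.
(d) systems: |A| = 6, |A ∩ B| = 2; needs |A ∩ B| < |A ∖ B| — true.

1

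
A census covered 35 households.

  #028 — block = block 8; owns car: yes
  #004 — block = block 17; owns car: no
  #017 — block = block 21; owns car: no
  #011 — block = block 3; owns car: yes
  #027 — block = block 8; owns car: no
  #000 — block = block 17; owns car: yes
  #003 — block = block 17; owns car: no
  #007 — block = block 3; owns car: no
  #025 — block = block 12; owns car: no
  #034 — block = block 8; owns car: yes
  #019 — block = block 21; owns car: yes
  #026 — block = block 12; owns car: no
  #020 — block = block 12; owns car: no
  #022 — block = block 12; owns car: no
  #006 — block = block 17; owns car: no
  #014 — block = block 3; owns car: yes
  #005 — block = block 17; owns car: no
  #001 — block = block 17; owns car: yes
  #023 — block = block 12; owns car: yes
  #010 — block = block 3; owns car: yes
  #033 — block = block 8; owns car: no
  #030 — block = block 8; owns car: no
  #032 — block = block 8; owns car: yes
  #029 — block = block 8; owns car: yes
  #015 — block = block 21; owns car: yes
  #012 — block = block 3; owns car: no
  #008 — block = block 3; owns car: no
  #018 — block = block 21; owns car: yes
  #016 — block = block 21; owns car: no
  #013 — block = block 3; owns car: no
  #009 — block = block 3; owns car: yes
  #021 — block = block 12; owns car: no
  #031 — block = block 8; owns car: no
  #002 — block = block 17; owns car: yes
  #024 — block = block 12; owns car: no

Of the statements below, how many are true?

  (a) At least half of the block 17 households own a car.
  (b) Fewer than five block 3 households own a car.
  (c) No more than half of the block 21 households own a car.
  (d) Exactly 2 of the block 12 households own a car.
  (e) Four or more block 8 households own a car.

2

(a) block 17: |A| = 7, |A ∩ B| = 3; needs |A ∩ B| ≥ |A ∖ B| — false.
(b) block 3: |A| = 8, |A ∩ B| = 4; needs |A ∩ B| < 5 — true.
(c) block 21: |A| = 5, |A ∩ B| = 3; needs |A ∩ B| ≤ |A ∖ B| — false.
(d) block 12: |A| = 7, |A ∩ B| = 1; needs |A ∩ B| = 2 — false.
(e) block 8: |A| = 8, |A ∩ B| = 4; needs |A ∩ B| ≥ 4 — true.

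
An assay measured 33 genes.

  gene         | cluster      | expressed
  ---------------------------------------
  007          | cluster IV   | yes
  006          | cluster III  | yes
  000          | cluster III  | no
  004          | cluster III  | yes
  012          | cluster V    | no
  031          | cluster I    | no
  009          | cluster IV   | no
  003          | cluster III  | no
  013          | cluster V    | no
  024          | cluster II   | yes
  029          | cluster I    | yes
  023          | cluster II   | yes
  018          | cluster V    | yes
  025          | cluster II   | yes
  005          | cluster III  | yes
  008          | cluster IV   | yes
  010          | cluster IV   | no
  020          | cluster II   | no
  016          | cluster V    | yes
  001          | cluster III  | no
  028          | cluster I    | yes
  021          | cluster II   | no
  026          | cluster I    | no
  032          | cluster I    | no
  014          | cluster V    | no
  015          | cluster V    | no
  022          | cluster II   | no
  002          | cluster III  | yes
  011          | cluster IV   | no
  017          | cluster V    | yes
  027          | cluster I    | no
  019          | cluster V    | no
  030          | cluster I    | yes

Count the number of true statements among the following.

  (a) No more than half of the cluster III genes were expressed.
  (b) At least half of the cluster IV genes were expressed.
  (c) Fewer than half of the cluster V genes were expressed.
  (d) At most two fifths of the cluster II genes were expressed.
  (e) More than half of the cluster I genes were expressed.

(a) cluster III: |A| = 7, |A ∩ B| = 4; needs |A ∩ B| ≤ |A ∖ B| — false.
(b) cluster IV: |A| = 5, |A ∩ B| = 2; needs |A ∩ B| ≥ |A ∖ B| — false.
(c) cluster V: |A| = 8, |A ∩ B| = 3; needs |A ∩ B| < |A ∖ B| — true.
(d) cluster II: |A| = 6, |A ∩ B| = 3; needs |A ∩ B| / |A| ≤ 2/5 — false.
(e) cluster I: |A| = 7, |A ∩ B| = 3; needs |A ∩ B| > |A ∖ B| — false.

1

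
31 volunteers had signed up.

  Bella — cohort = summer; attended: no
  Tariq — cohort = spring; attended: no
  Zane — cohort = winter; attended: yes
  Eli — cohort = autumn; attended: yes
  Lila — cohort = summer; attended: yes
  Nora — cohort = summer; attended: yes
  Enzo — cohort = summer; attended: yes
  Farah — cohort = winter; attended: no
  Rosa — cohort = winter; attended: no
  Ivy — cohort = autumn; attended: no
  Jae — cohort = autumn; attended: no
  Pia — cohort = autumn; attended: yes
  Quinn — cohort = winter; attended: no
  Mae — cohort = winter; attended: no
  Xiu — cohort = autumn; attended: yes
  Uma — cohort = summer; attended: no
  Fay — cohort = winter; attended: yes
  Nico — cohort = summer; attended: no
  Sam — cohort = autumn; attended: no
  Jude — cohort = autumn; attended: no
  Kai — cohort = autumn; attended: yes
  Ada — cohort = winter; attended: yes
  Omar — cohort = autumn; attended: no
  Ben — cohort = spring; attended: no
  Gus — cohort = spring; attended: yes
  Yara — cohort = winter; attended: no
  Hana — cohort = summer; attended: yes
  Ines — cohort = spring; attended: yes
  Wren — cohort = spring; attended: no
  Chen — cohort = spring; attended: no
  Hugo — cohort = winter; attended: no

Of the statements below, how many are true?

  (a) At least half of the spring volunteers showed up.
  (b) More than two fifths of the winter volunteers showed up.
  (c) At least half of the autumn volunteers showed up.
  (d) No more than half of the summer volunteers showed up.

(a) spring: |A| = 6, |A ∩ B| = 2; needs |A ∩ B| ≥ |A ∖ B| — false.
(b) winter: |A| = 9, |A ∩ B| = 3; needs |A ∩ B| / |A| > 2/5 — false.
(c) autumn: |A| = 9, |A ∩ B| = 4; needs |A ∩ B| ≥ |A ∖ B| — false.
(d) summer: |A| = 7, |A ∩ B| = 4; needs |A ∩ B| ≤ |A ∖ B| — false.

0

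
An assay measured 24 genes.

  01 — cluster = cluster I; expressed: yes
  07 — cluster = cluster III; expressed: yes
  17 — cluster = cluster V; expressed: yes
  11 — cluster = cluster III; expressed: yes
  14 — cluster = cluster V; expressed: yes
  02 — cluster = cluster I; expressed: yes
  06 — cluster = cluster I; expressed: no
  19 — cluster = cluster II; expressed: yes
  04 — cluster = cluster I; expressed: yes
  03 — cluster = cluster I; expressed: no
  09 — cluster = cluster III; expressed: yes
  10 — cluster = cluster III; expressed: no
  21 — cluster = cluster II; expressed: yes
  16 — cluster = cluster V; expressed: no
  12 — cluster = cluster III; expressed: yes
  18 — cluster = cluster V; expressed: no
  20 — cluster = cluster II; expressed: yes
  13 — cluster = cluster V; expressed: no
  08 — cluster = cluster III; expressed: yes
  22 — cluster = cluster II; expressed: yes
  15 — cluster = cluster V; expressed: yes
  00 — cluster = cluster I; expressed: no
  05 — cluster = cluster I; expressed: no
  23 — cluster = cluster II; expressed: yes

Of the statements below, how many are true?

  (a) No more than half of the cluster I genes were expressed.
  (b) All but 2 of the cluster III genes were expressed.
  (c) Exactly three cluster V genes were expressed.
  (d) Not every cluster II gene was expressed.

2

(a) cluster I: |A| = 7, |A ∩ B| = 3; needs |A ∩ B| ≤ |A ∖ B| — true.
(b) cluster III: |A| = 6, |A ∩ B| = 5; needs |A ∖ B| = 2 — false.
(c) cluster V: |A| = 6, |A ∩ B| = 3; needs |A ∩ B| = 3 — true.
(d) cluster II: |A| = 5, |A ∩ B| = 5; needs A ⊄ B (|A ∖ B| ≥ 1) — false.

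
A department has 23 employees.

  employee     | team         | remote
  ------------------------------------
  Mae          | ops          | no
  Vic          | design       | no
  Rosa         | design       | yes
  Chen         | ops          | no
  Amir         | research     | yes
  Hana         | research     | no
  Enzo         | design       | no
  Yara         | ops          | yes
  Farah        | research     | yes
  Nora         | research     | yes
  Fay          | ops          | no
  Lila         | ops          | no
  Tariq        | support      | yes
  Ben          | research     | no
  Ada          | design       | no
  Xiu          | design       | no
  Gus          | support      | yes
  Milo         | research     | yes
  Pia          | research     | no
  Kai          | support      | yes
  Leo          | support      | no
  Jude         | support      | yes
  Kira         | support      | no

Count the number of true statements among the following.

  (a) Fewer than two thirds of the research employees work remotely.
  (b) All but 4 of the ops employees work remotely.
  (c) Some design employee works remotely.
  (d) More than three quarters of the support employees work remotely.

3

(a) research: |A| = 7, |A ∩ B| = 4; needs |A ∩ B| / |A| < 2/3 — true.
(b) ops: |A| = 5, |A ∩ B| = 1; needs |A ∖ B| = 4 — true.
(c) design: |A| = 5, |A ∩ B| = 1; needs A ∩ B ≠ ∅ (|A ∩ B| ≥ 1) — true.
(d) support: |A| = 6, |A ∩ B| = 4; needs |A ∩ B| / |A| > 3/4 — false.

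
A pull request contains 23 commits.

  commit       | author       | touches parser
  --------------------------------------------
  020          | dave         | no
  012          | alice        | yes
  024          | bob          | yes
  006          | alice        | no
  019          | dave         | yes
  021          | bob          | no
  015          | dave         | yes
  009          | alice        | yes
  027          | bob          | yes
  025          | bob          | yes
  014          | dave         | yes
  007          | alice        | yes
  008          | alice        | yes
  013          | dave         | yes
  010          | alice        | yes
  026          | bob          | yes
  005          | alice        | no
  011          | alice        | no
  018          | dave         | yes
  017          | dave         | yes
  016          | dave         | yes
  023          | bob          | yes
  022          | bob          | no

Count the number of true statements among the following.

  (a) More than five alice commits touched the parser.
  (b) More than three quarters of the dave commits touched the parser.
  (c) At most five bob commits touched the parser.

2

(a) alice: |A| = 8, |A ∩ B| = 5; needs |A ∩ B| > 5 — false.
(b) dave: |A| = 8, |A ∩ B| = 7; needs |A ∩ B| / |A| > 3/4 — true.
(c) bob: |A| = 7, |A ∩ B| = 5; needs |A ∩ B| ≤ 5 — true.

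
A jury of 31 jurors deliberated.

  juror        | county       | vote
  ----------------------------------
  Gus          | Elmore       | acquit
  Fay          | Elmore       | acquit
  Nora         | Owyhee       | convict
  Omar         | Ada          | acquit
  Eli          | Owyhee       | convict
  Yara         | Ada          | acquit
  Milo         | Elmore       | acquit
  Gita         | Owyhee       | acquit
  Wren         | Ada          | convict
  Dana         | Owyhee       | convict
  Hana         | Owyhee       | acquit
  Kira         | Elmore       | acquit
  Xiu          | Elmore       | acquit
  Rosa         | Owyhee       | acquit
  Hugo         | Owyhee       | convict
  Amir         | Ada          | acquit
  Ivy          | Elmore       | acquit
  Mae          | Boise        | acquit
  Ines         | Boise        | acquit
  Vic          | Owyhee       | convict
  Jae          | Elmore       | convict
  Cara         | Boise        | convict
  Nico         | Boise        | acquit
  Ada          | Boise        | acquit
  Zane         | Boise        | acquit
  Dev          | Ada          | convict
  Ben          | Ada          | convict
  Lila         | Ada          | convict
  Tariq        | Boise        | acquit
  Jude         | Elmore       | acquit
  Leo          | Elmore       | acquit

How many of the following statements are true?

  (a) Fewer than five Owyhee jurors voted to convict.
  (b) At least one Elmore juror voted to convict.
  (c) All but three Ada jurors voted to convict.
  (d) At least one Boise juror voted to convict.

(a) Owyhee: |A| = 8, |A ∩ B| = 5; needs |A ∩ B| < 5 — false.
(b) Elmore: |A| = 9, |A ∩ B| = 1; needs A ∩ B ≠ ∅ (|A ∩ B| ≥ 1) — true.
(c) Ada: |A| = 7, |A ∩ B| = 4; needs |A ∖ B| = 3 — true.
(d) Boise: |A| = 7, |A ∩ B| = 1; needs A ∩ B ≠ ∅ (|A ∩ B| ≥ 1) — true.

3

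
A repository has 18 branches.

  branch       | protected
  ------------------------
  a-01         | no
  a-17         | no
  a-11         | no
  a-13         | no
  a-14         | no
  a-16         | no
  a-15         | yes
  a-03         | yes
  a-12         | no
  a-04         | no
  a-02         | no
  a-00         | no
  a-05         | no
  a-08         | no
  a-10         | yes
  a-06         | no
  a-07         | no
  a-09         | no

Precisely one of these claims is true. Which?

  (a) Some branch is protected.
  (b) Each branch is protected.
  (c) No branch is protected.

(a)

|A| = 18, |A ∩ B| = 3, |A ∖ B| = 15.
(a) requires A ∩ B ≠ ∅ (|A ∩ B| ≥ 1): true.
(b) requires A ⊆ B, i.e. every element of A is in B (|A ∖ B| = 0): false.
(c) requires A ∩ B = ∅ (|A ∩ B| = 0): false.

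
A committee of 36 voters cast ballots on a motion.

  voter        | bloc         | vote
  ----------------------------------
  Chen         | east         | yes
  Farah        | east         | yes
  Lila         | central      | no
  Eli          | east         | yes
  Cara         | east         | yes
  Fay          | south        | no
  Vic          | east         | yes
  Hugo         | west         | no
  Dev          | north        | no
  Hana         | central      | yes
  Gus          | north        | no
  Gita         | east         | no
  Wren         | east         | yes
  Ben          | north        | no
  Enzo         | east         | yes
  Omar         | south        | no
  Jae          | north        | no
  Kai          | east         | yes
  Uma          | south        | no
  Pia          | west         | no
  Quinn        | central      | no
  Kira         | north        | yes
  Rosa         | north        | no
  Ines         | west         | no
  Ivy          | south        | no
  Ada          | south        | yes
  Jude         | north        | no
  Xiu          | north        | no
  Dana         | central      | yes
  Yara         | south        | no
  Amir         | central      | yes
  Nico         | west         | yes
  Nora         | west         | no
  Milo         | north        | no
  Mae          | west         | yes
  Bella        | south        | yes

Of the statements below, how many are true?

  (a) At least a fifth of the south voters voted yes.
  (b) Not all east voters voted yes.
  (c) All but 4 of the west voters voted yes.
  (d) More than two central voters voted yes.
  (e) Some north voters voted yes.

(a) south: |A| = 7, |A ∩ B| = 2; needs |A ∩ B| / |A| ≥ 1/5 — true.
(b) east: |A| = 9, |A ∩ B| = 8; needs A ⊄ B (|A ∖ B| ≥ 1) — true.
(c) west: |A| = 6, |A ∩ B| = 2; needs |A ∖ B| = 4 — true.
(d) central: |A| = 5, |A ∩ B| = 3; needs |A ∩ B| > 2 — true.
(e) north: |A| = 9, |A ∩ B| = 1; needs A ∩ B ≠ ∅ (|A ∩ B| ≥ 1) — true.

5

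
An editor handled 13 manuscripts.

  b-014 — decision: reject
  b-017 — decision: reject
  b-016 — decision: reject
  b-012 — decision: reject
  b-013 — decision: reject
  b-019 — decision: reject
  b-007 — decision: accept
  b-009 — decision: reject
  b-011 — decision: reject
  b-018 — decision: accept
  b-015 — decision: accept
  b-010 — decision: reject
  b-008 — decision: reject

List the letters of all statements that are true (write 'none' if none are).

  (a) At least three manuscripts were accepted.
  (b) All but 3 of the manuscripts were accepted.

|A| = 13, |A ∩ B| = 3, |A ∖ B| = 10.
(a) |A ∩ B| ≥ 3: holds.
(b) |A ∖ B| = 3: fails.

(a)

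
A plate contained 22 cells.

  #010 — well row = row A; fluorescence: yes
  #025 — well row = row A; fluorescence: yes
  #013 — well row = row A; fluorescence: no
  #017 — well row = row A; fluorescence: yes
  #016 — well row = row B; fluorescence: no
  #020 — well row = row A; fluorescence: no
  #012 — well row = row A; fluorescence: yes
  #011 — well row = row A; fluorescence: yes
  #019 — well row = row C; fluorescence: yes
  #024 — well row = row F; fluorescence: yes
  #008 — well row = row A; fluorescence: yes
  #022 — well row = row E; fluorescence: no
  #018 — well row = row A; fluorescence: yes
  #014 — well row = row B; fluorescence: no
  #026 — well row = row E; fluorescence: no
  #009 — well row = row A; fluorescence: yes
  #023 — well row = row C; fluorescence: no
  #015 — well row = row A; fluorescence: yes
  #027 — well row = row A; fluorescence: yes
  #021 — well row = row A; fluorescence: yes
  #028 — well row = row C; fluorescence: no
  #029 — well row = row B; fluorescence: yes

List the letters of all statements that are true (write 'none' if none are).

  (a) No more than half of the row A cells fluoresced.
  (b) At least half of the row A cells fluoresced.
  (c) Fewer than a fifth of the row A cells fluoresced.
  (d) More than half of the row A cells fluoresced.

|A| = 13, |A ∩ B| = 11, |A ∖ B| = 2.
(a) |A ∩ B| ≤ |A ∖ B|: fails.
(b) |A ∩ B| ≥ |A ∖ B|: holds.
(c) |A ∩ B| / |A| < 1/5: fails.
(d) |A ∩ B| > |A ∖ B|: holds.

(b), (d)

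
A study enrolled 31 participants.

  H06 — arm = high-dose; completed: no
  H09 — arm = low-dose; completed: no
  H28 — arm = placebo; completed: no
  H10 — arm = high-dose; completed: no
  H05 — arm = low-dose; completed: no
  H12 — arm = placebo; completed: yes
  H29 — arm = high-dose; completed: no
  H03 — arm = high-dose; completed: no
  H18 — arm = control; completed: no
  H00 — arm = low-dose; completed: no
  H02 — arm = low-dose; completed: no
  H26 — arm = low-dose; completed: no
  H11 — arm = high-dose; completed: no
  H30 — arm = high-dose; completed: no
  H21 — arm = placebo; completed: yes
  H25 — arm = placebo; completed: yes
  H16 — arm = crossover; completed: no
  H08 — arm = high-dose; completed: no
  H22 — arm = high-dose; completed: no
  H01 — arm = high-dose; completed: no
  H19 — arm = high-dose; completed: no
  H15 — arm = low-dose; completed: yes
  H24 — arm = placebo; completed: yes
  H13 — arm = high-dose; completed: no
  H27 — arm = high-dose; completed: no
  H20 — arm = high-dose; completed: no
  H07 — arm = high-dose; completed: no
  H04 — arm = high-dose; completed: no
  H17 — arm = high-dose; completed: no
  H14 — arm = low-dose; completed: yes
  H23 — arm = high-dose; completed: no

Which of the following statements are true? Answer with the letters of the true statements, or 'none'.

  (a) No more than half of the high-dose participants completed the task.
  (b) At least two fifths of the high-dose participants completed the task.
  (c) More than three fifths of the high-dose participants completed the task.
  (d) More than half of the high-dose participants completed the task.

(a)

|A| = 17, |A ∩ B| = 0, |A ∖ B| = 17.
(a) |A ∩ B| ≤ |A ∖ B|: holds.
(b) |A ∩ B| / |A| ≥ 2/5: fails.
(c) |A ∩ B| / |A| > 3/5: fails.
(d) |A ∩ B| > |A ∖ B|: fails.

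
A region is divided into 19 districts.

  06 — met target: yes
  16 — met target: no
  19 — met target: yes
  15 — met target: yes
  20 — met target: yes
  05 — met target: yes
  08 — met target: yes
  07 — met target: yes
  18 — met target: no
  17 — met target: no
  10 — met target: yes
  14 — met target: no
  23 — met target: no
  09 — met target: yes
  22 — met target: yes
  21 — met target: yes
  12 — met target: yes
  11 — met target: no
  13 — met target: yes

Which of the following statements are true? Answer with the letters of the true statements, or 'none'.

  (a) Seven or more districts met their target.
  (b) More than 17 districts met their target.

|A| = 19, |A ∩ B| = 13, |A ∖ B| = 6.
(a) |A ∩ B| ≥ 7: holds.
(b) |A ∩ B| > 17: fails.

(a)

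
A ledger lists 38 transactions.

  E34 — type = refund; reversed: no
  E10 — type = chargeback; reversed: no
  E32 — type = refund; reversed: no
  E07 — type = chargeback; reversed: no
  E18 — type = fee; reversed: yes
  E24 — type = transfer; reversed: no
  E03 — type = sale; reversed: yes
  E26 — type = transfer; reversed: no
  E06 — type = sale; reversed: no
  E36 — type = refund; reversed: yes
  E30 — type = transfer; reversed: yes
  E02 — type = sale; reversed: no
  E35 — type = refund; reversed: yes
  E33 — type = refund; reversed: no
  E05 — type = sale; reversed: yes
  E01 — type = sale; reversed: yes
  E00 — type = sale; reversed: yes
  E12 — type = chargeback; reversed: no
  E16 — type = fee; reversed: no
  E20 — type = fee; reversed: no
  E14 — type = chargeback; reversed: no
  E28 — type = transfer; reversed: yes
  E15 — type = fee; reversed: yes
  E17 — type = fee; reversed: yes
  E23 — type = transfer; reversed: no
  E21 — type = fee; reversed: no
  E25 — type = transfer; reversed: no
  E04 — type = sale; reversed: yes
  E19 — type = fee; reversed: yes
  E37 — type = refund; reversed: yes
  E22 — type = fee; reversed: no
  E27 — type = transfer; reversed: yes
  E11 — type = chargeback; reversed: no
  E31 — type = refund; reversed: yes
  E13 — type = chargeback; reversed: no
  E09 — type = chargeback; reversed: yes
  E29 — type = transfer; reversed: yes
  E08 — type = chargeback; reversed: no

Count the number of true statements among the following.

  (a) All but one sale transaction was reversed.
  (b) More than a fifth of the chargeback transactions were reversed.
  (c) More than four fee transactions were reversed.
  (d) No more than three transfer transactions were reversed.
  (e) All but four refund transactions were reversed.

0

(a) sale: |A| = 7, |A ∩ B| = 5; needs |A ∖ B| = 1 — false.
(b) chargeback: |A| = 8, |A ∩ B| = 1; needs |A ∩ B| / |A| > 1/5 — false.
(c) fee: |A| = 8, |A ∩ B| = 4; needs |A ∩ B| > 4 — false.
(d) transfer: |A| = 8, |A ∩ B| = 4; needs |A ∩ B| ≤ 3 — false.
(e) refund: |A| = 7, |A ∩ B| = 4; needs |A ∖ B| = 4 — false.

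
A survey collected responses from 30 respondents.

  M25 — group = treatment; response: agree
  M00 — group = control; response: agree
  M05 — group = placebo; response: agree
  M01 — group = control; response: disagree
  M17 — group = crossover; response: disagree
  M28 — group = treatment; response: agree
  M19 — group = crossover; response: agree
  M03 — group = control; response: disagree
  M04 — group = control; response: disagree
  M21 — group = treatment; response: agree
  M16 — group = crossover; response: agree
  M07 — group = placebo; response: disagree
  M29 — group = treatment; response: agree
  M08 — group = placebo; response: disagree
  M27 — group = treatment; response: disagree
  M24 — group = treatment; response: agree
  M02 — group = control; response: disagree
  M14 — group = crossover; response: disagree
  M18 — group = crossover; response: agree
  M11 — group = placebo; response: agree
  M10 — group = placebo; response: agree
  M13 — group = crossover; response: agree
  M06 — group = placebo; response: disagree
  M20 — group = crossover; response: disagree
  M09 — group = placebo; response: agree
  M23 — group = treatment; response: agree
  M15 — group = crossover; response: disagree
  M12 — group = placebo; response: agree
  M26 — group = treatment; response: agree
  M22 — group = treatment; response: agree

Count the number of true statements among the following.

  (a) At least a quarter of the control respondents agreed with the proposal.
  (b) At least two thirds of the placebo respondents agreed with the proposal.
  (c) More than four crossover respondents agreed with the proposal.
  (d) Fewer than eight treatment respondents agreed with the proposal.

(a) control: |A| = 5, |A ∩ B| = 1; needs |A ∩ B| / |A| ≥ 1/4 — false.
(b) placebo: |A| = 8, |A ∩ B| = 5; needs |A ∩ B| / |A| ≥ 2/3 — false.
(c) crossover: |A| = 8, |A ∩ B| = 4; needs |A ∩ B| > 4 — false.
(d) treatment: |A| = 9, |A ∩ B| = 8; needs |A ∩ B| < 8 — false.

0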